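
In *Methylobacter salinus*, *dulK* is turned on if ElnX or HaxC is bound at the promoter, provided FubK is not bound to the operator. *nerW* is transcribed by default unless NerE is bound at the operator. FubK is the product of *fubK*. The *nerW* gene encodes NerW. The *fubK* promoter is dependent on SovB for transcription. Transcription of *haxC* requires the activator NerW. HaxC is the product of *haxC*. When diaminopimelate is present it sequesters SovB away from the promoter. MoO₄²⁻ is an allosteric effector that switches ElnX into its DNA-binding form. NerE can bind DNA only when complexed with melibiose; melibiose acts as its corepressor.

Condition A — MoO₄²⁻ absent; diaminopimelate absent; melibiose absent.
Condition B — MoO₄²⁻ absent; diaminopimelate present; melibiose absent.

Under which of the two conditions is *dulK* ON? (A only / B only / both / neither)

Condition A:
MoO₄²⁻ is absent, so ElnX is inactive.
Diaminopimelate is absent, so SovB is active.
No repressor is bound and SovB is active, so *fubK* is transcribed.
So FubK is produced and active.
Melibiose is absent, so NerE is inactive.
With no repressor bound, *nerW* is transcribed.
So NerW is produced and active.
No repressor is bound and NerW is active, so *haxC* is transcribed.
So HaxC is produced and active.
With repressor FubK bound, *dulK* is not transcribed.
→ *dulK* is OFF in A.
Condition B:
MoO₄²⁻ is absent, so ElnX is inactive.
Diaminopimelate is present, so SovB is inactive.
Required activator SovB is absent, so *fubK* is not transcribed.
So FubK is not produced.
Melibiose is absent, so NerE is inactive.
With no repressor bound, *nerW* is transcribed.
So NerW is produced and active.
No repressor is bound and NerW is active, so *haxC* is transcribed.
So HaxC is produced and active.
Activator HaxC is present, so *dulK* is transcribed.
→ *dulK* is ON in B.

B only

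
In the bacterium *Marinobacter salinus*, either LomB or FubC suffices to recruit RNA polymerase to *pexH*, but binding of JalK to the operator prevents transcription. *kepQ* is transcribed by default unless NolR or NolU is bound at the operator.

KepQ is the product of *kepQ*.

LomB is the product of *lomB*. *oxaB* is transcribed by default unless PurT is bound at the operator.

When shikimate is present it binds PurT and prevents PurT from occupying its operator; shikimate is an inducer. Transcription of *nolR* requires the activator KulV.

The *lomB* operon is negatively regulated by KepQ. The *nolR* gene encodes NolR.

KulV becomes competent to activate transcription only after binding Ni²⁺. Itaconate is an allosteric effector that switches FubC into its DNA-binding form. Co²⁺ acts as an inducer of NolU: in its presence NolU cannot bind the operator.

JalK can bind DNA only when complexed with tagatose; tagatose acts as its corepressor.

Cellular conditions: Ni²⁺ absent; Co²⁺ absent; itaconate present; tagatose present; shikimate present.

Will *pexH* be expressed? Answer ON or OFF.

OFF

Ni²⁺ is absent, so KulV is inactive.
Required activator KulV is absent, so *nolR* is not transcribed.
So NolR is not produced.
Co²⁺ is absent, so NolU is active.
With repressor NolU bound, *kepQ* is not transcribed.
So KepQ is not produced.
With no repressor bound, *lomB* is transcribed.
So LomB is produced and active.
Tagatose is present, so JalK is active.
Itaconate is present, so FubC is active.
With repressor JalK bound, *pexH* is not transcribed.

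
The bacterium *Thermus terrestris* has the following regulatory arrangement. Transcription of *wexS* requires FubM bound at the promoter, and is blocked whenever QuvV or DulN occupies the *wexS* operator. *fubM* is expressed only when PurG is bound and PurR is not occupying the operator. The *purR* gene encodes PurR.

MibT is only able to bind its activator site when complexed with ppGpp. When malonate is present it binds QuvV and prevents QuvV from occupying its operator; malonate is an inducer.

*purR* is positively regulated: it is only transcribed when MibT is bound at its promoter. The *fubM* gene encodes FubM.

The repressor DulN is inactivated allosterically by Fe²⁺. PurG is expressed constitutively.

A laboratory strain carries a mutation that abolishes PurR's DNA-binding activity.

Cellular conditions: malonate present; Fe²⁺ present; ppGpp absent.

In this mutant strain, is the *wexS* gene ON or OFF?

PurR is non-functional in this strain, so it has no effect.
PurG is produced constitutively and is active.
No repressor is bound and PurG is active, so *fubM* is transcribed.
So FubM is produced and active.
Malonate is present, so QuvV is inactive.
Fe²⁺ is present, so DulN is inactive.
No repressor is bound and FubM is active, so *wexS* is transcribed.

ON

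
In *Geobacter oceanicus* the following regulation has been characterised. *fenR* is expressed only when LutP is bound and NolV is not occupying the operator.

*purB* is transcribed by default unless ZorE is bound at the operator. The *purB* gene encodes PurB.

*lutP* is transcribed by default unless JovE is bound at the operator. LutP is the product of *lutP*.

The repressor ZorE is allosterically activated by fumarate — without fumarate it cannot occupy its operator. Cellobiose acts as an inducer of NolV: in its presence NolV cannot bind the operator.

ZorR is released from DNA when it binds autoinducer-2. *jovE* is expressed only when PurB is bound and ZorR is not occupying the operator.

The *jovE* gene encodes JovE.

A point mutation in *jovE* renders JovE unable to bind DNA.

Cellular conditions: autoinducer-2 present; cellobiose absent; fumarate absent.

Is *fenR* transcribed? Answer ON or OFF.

JovE is non-functional in this strain, so it has no effect.
With no repressor bound, *lutP* is transcribed.
So LutP is produced and active.
Cellobiose is absent, so NolV is active.
With repressor NolV bound, *fenR* is not transcribed.

OFF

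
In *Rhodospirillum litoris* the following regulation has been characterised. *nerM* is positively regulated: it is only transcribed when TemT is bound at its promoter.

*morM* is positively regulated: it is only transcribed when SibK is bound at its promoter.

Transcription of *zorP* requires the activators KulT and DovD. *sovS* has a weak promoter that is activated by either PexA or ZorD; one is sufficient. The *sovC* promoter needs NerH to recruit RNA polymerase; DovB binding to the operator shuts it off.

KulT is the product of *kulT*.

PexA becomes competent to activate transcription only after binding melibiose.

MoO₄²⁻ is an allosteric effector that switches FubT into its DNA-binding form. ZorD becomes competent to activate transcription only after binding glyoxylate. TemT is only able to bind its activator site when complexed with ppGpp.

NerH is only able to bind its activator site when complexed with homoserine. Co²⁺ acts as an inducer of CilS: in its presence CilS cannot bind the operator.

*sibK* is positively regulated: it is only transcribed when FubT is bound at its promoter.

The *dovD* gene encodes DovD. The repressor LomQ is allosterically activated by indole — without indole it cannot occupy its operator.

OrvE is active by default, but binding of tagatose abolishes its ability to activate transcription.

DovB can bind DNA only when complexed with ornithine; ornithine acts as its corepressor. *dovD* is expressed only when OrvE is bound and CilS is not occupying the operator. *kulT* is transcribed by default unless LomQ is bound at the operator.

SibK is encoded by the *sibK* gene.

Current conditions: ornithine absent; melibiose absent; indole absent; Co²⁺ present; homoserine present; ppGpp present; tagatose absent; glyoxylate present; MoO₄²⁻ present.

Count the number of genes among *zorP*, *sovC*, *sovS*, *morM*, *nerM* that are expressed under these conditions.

Indole is absent, so LomQ is inactive.
With no repressor bound, *kulT* is transcribed.
So KulT is produced and active.
Tagatose is absent, so OrvE is active.
Co²⁺ is present, so CilS is inactive.
No repressor is bound and OrvE is active, so *dovD* is transcribed.
So DovD is produced and active.
No repressor is bound and KulT and DovD are active, so *zorP* is transcribed.
→ *zorP* is ON.
Homoserine is present, so NerH is active.
Ornithine is absent, so DovB is inactive.
No repressor is bound and NerH is active, so *sovC* is transcribed.
→ *sovC* is ON.
Melibiose is absent, so PexA is inactive.
Glyoxylate is present, so ZorD is active.
Activator ZorD is present, so *sovS* is transcribed.
→ *sovS* is ON.
MoO₄²⁻ is present, so FubT is active.
No repressor is bound and FubT is active, so *sibK* is transcribed.
So SibK is produced and active.
No repressor is bound and SibK is active, so *morM* is transcribed.
→ *morM* is ON.
ppGpp is present, so TemT is active.
No repressor is bound and TemT is active, so *nerM* is transcribed.
→ *nerM* is ON.
5 of the 5 genes are transcribed.

5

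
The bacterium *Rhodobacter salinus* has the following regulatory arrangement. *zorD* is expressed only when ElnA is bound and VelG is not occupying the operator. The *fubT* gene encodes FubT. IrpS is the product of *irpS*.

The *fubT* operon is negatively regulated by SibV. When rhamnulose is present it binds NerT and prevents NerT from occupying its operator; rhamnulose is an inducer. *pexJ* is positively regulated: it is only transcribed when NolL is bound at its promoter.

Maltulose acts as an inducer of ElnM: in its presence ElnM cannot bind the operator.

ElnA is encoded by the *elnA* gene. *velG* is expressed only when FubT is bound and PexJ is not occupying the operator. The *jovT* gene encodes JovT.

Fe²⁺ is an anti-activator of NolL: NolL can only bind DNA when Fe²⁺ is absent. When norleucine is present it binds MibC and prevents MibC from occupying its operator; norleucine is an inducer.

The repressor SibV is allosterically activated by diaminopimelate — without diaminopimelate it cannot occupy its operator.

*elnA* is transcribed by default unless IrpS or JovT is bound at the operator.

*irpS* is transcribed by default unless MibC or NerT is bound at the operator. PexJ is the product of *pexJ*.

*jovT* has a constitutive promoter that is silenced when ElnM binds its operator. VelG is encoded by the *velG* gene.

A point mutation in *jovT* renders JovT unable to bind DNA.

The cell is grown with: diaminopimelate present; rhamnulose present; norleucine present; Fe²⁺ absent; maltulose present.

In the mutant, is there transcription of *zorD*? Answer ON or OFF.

OFF

Diaminopimelate is present, so SibV is active.
With repressor SibV bound, *fubT* is not transcribed.
So FubT is not produced.
Fe²⁺ is absent, so NolL is active.
No repressor is bound and NolL is active, so *pexJ* is transcribed.
So PexJ is produced and active.
With repressor PexJ bound, *velG* is not transcribed.
So VelG is not produced.
Norleucine is present, so MibC is inactive.
Rhamnulose is present, so NerT is inactive.
With no repressor bound, *irpS* is transcribed.
So IrpS is produced and active.
JovT is non-functional in this strain, so it has no effect.
With repressor IrpS bound, *elnA* is not transcribed.
So ElnA is not produced.
Required activator ElnA is absent, so *zorD* is not transcribed.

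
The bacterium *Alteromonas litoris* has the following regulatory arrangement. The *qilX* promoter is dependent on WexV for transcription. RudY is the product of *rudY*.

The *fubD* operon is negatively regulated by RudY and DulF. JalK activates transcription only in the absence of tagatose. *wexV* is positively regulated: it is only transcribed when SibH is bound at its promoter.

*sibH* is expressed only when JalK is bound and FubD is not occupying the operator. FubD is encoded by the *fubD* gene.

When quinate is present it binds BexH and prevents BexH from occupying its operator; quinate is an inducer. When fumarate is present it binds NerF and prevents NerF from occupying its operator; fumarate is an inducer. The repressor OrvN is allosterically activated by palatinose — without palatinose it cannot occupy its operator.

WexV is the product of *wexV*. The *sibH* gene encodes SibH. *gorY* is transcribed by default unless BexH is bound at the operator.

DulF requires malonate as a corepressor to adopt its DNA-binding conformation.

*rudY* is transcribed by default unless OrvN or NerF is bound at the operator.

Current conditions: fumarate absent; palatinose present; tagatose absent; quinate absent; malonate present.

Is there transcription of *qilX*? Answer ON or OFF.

Palatinose is present, so OrvN is active.
Fumarate is absent, so NerF is active.
With repressor OrvN bound, *rudY* is not transcribed.
So RudY is not produced.
Malonate is present, so DulF is active.
With repressor DulF bound, *fubD* is not transcribed.
So FubD is not produced.
Tagatose is absent, so JalK is active.
No repressor is bound and JalK is active, so *sibH* is transcribed.
So SibH is produced and active.
No repressor is bound and SibH is active, so *wexV* is transcribed.
So WexV is produced and active.
No repressor is bound and WexV is active, so *qilX* is transcribed.

ON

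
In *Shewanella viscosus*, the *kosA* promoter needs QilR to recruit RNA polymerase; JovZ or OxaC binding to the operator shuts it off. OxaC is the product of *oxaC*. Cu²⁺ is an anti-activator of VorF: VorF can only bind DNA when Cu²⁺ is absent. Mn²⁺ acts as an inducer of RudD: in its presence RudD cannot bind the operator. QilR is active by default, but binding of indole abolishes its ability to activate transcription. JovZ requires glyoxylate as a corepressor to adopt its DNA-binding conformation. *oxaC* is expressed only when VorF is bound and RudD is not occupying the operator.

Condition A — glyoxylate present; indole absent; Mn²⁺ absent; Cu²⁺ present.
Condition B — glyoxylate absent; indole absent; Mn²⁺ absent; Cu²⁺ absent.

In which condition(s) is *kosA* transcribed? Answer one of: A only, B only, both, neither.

Condition A:
Glyoxylate is present, so JovZ is active.
Indole is absent, so QilR is active.
Mn²⁺ is absent, so RudD is active.
Cu²⁺ is present, so VorF is inactive.
With repressor RudD bound, *oxaC* is not transcribed.
So OxaC is not produced.
With repressor JovZ bound, *kosA* is not transcribed.
→ *kosA* is OFF in A.
Condition B:
Glyoxylate is absent, so JovZ is inactive.
Indole is absent, so QilR is active.
Mn²⁺ is absent, so RudD is active.
Cu²⁺ is absent, so VorF is active.
With repressor RudD bound, *oxaC* is not transcribed.
So OxaC is not produced.
No repressor is bound and QilR is active, so *kosA* is transcribed.
→ *kosA* is ON in B.

B only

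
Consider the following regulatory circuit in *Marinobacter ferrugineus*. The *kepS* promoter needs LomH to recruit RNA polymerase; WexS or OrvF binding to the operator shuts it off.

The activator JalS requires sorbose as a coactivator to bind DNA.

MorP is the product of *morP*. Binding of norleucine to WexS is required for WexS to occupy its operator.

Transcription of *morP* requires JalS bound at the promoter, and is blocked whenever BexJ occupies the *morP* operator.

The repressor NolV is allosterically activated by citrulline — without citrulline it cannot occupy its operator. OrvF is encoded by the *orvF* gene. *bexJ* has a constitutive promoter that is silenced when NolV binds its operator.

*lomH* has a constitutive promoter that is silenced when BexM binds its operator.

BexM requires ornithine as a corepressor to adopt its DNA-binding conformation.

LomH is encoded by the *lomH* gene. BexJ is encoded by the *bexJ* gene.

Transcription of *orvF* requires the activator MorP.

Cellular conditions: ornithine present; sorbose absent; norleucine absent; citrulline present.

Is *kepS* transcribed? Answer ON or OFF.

OFF

Norleucine is absent, so WexS is inactive.
Ornithine is present, so BexM is active.
With repressor BexM bound, *lomH* is not transcribed.
So LomH is not produced.
Citrulline is present, so NolV is active.
With repressor NolV bound, *bexJ* is not transcribed.
So BexJ is not produced.
Sorbose is absent, so JalS is inactive.
Required activator JalS is absent, so *morP* is not transcribed.
So MorP is not produced.
Required activator MorP is absent, so *orvF* is not transcribed.
So OrvF is not produced.
Required activator LomH is absent, so *kepS* is not transcribed.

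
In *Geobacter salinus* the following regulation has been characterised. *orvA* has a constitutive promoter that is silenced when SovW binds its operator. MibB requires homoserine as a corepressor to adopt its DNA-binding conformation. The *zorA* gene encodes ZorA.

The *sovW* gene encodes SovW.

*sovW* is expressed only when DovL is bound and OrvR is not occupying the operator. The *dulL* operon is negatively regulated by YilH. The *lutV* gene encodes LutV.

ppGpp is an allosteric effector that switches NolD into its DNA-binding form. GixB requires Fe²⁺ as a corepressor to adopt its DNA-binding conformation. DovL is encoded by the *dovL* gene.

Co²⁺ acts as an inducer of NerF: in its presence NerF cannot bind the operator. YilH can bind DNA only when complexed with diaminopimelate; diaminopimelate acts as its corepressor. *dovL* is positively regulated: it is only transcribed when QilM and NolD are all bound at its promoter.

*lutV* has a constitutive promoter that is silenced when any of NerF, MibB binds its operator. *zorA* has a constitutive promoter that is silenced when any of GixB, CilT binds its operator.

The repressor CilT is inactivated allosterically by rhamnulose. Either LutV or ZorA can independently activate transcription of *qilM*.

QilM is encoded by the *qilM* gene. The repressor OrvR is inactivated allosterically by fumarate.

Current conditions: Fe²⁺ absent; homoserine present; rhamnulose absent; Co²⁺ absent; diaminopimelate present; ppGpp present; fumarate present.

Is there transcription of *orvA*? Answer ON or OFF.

Co²⁺ is absent, so NerF is active.
Homoserine is present, so MibB is active.
With repressor NerF bound, *lutV* is not transcribed.
So LutV is not produced.
Fe²⁺ is absent, so GixB is inactive.
Rhamnulose is absent, so CilT is active.
With repressor CilT bound, *zorA* is not transcribed.
So ZorA is not produced.
No activator is available at the *qilM* promoter, so *qilM* is not transcribed.
So QilM is not produced.
ppGpp is present, so NolD is active.
Required activator QilM is absent, so *dovL* is not transcribed.
So DovL is not produced.
Fumarate is present, so OrvR is inactive.
Required activator DovL is absent, so *sovW* is not transcribed.
So SovW is not produced.
With no repressor bound, *orvA* is transcribed.

ON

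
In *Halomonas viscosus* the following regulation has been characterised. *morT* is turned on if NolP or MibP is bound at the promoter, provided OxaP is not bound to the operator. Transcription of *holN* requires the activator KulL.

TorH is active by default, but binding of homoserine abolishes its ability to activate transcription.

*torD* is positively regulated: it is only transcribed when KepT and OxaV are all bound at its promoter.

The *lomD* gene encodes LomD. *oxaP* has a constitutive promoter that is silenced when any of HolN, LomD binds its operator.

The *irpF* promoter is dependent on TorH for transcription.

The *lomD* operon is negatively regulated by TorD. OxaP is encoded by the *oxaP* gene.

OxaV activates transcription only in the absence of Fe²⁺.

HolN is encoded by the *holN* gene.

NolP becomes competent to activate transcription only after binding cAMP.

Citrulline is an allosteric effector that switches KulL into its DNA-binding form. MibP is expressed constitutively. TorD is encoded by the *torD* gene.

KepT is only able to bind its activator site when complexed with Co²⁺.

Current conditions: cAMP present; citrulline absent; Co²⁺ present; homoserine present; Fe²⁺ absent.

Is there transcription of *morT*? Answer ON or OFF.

OFF

Citrulline is absent, so KulL is inactive.
Required activator KulL is absent, so *holN* is not transcribed.
So HolN is not produced.
Co²⁺ is present, so KepT is active.
Fe²⁺ is absent, so OxaV is active.
No repressor is bound and KepT and OxaV are active, so *torD* is transcribed.
So TorD is produced and active.
With repressor TorD bound, *lomD* is not transcribed.
So LomD is not produced.
With no repressor bound, *oxaP* is transcribed.
So OxaP is produced and active.
cAMP is present, so NolP is active.
MibP is produced constitutively and is active.
With repressor OxaP bound, *morT* is not transcribed.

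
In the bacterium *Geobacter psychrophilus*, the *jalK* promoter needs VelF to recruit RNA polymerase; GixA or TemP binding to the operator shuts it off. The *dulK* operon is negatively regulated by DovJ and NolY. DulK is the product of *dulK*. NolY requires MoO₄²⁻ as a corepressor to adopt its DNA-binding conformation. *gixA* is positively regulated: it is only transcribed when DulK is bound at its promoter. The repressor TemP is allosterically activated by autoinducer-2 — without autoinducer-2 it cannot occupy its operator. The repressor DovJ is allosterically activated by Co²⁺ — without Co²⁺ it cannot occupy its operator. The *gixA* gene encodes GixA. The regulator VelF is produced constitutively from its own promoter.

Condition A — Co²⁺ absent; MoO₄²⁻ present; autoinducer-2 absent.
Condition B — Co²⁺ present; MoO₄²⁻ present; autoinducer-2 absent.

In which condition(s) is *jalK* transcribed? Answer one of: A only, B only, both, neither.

Condition A:
Co²⁺ is absent, so DovJ is inactive.
MoO₄²⁻ is present, so NolY is active.
With repressor NolY bound, *dulK* is not transcribed.
So DulK is not produced.
Required activator DulK is absent, so *gixA* is not transcribed.
So GixA is not produced.
VelF is produced constitutively and is active.
Autoinducer-2 is absent, so TemP is inactive.
No repressor is bound and VelF is active, so *jalK* is transcribed.
→ *jalK* is ON in A.
Condition B:
Co²⁺ is present, so DovJ is active.
MoO₄²⁻ is present, so NolY is active.
With repressor DovJ bound, *dulK* is not transcribed.
So DulK is not produced.
Required activator DulK is absent, so *gixA* is not transcribed.
So GixA is not produced.
VelF is produced constitutively and is active.
Autoinducer-2 is absent, so TemP is inactive.
No repressor is bound and VelF is active, so *jalK* is transcribed.
→ *jalK* is ON in B.

both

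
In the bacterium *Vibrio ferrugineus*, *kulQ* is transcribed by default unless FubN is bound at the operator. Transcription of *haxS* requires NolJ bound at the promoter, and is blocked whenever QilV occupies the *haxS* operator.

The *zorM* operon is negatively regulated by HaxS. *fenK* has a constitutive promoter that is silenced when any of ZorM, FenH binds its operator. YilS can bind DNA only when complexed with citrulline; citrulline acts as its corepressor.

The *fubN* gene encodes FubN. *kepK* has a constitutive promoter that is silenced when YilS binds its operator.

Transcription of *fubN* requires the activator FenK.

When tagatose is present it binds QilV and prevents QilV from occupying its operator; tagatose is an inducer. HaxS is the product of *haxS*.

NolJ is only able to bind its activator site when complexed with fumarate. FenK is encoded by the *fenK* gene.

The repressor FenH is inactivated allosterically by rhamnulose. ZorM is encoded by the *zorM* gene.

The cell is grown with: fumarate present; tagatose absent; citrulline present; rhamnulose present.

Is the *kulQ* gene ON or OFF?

ON

Tagatose is absent, so QilV is active.
Fumarate is present, so NolJ is active.
With repressor QilV bound, *haxS* is not transcribed.
So HaxS is not produced.
With no repressor bound, *zorM* is transcribed.
So ZorM is produced and active.
Rhamnulose is present, so FenH is inactive.
With repressor ZorM bound, *fenK* is not transcribed.
So FenK is not produced.
Required activator FenK is absent, so *fubN* is not transcribed.
So FubN is not produced.
With no repressor bound, *kulQ* is transcribed.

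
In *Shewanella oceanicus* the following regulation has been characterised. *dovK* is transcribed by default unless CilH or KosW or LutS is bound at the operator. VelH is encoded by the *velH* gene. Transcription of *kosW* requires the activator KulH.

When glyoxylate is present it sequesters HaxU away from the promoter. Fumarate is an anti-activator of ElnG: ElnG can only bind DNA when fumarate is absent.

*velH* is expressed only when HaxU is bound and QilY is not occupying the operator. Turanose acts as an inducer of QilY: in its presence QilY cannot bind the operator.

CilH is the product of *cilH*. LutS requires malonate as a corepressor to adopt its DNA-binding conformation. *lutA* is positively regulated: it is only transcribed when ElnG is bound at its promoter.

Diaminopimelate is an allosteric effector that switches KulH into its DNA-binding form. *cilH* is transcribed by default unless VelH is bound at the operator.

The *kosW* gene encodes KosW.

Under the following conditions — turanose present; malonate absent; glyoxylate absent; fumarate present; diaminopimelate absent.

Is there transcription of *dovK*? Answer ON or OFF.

Turanose is present, so QilY is inactive.
Glyoxylate is absent, so HaxU is active.
No repressor is bound and HaxU is active, so *velH* is transcribed.
So VelH is produced and active.
With repressor VelH bound, *cilH* is not transcribed.
So CilH is not produced.
Diaminopimelate is absent, so KulH is inactive.
Required activator KulH is absent, so *kosW* is not transcribed.
So KosW is not produced.
Malonate is absent, so LutS is inactive.
With no repressor bound, *dovK* is transcribed.

ON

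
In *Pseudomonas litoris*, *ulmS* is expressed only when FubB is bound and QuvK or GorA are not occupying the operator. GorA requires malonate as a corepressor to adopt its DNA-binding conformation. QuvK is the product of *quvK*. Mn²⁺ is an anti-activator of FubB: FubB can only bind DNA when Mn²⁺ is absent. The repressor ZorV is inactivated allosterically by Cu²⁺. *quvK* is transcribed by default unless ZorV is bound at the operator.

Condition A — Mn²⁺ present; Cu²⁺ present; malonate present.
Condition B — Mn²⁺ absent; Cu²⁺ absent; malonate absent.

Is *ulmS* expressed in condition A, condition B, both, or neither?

B only

Condition A:
Mn²⁺ is present, so FubB is inactive.
Cu²⁺ is present, so ZorV is inactive.
With no repressor bound, *quvK* is transcribed.
So QuvK is produced and active.
Malonate is present, so GorA is active.
With repressor QuvK bound, *ulmS* is not transcribed.
→ *ulmS* is OFF in A.
Condition B:
Mn²⁺ is absent, so FubB is active.
Cu²⁺ is absent, so ZorV is active.
With repressor ZorV bound, *quvK* is not transcribed.
So QuvK is not produced.
Malonate is absent, so GorA is inactive.
No repressor is bound and FubB is active, so *ulmS* is transcribed.
→ *ulmS* is ON in B.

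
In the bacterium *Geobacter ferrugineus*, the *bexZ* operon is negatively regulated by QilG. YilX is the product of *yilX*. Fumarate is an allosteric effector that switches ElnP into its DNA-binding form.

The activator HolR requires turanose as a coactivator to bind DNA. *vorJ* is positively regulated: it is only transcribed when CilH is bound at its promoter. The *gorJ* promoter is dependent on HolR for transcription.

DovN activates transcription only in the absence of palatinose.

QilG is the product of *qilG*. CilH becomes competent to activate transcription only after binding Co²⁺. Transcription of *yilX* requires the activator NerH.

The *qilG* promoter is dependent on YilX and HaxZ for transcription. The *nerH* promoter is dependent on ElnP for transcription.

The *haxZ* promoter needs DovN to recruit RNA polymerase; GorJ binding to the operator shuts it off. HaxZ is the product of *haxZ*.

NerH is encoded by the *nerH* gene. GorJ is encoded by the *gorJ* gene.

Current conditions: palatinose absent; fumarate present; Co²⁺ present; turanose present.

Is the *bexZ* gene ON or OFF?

ON

Fumarate is present, so ElnP is active.
No repressor is bound and ElnP is active, so *nerH* is transcribed.
So NerH is produced and active.
No repressor is bound and NerH is active, so *yilX* is transcribed.
So YilX is produced and active.
Turanose is present, so HolR is active.
No repressor is bound and HolR is active, so *gorJ* is transcribed.
So GorJ is produced and active.
Palatinose is absent, so DovN is active.
With repressor GorJ bound, *haxZ* is not transcribed.
So HaxZ is not produced.
Required activator HaxZ is absent, so *qilG* is not transcribed.
So QilG is not produced.
With no repressor bound, *bexZ* is transcribed.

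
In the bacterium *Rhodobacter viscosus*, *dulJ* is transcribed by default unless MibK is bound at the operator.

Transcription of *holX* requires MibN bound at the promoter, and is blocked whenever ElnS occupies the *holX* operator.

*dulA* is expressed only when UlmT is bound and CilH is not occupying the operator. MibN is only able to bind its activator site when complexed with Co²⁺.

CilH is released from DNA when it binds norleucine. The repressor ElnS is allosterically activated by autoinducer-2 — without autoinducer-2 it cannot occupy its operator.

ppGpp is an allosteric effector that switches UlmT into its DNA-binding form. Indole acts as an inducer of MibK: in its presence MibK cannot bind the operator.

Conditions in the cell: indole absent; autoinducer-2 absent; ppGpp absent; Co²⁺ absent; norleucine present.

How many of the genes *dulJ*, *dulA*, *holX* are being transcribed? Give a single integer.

0

Indole is absent, so MibK is active.
With repressor MibK bound, *dulJ* is not transcribed.
→ *dulJ* is OFF.
ppGpp is absent, so UlmT is inactive.
Norleucine is present, so CilH is inactive.
Required activator UlmT is absent, so *dulA* is not transcribed.
→ *dulA* is OFF.
Co²⁺ is absent, so MibN is inactive.
Autoinducer-2 is absent, so ElnS is inactive.
Required activator MibN is absent, so *holX* is not transcribed.
→ *holX* is OFF.
0 of the 3 genes are transcribed.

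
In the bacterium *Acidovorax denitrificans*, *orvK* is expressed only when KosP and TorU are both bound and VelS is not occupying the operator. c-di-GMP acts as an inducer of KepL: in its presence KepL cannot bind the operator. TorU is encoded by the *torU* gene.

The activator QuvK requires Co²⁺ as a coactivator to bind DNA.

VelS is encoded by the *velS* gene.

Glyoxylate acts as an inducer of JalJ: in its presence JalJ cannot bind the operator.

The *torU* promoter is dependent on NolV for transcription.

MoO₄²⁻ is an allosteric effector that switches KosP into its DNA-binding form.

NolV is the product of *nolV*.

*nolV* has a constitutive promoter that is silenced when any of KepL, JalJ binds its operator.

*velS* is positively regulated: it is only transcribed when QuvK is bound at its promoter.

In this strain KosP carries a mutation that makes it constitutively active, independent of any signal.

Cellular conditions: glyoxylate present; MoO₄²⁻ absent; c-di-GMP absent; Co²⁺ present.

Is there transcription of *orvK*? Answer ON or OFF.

KosP is constitutively active in this strain.
c-di-GMP is absent, so KepL is active.
Glyoxylate is present, so JalJ is inactive.
With repressor KepL bound, *nolV* is not transcribed.
So NolV is not produced.
Required activator NolV is absent, so *torU* is not transcribed.
So TorU is not produced.
Co²⁺ is present, so QuvK is active.
No repressor is bound and QuvK is active, so *velS* is transcribed.
So VelS is produced and active.
With repressor VelS bound, *orvK* is not transcribed.

OFF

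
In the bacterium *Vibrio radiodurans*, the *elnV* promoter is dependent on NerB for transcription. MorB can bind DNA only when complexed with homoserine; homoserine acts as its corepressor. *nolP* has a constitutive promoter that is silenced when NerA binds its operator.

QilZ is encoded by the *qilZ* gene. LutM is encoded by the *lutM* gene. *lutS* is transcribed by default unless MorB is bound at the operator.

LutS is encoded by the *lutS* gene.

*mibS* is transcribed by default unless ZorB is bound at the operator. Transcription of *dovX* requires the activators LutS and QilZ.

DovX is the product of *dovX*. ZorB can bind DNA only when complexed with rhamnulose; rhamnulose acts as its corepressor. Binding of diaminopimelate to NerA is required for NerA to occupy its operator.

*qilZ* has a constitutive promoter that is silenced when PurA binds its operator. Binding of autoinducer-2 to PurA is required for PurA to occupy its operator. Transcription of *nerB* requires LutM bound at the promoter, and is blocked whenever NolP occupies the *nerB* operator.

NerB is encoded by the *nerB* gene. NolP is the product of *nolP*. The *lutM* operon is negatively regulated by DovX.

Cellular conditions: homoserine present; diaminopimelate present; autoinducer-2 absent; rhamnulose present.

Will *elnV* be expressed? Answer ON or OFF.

ON

Homoserine is present, so MorB is active.
With repressor MorB bound, *lutS* is not transcribed.
So LutS is not produced.
Autoinducer-2 is absent, so PurA is inactive.
With no repressor bound, *qilZ* is transcribed.
So QilZ is produced and active.
Required activator LutS is absent, so *dovX* is not transcribed.
So DovX is not produced.
With no repressor bound, *lutM* is transcribed.
So LutM is produced and active.
Diaminopimelate is present, so NerA is active.
With repressor NerA bound, *nolP* is not transcribed.
So NolP is not produced.
No repressor is bound and LutM is active, so *nerB* is transcribed.
So NerB is produced and active.
No repressor is bound and NerB is active, so *elnV* is transcribed.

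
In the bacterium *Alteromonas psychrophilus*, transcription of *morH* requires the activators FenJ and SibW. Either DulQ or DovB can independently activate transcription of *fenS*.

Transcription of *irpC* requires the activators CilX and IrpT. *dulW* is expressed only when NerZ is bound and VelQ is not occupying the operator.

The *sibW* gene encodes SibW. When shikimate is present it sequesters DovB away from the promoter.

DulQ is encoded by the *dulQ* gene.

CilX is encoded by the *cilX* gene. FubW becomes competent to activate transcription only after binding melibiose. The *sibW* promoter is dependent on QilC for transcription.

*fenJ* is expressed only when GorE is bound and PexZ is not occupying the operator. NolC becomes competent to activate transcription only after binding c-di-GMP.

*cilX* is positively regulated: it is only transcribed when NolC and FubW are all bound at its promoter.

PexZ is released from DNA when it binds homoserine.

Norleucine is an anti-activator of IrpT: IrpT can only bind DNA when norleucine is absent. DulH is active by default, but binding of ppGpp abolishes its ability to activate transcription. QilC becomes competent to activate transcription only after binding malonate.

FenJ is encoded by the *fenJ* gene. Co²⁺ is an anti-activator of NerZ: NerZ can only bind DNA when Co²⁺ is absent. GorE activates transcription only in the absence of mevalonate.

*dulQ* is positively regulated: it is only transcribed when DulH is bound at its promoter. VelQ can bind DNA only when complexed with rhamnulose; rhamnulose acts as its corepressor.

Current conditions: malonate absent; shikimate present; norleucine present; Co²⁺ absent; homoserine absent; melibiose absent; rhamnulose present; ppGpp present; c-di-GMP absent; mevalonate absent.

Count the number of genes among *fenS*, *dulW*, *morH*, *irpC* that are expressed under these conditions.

0

ppGpp is present, so DulH is inactive.
Required activator DulH is absent, so *dulQ* is not transcribed.
So DulQ is not produced.
Shikimate is present, so DovB is inactive.
No activator is available at the *fenS* promoter, so *fenS* is not transcribed.
→ *fenS* is OFF.
Rhamnulose is present, so VelQ is active.
Co²⁺ is absent, so NerZ is active.
With repressor VelQ bound, *dulW* is not transcribed.
→ *dulW* is OFF.
Mevalonate is absent, so GorE is active.
Homoserine is absent, so PexZ is active.
With repressor PexZ bound, *fenJ* is not transcribed.
So FenJ is not produced.
Malonate is absent, so QilC is inactive.
Required activator QilC is absent, so *sibW* is not transcribed.
So SibW is not produced.
Required activator FenJ is absent, so *morH* is not transcribed.
→ *morH* is OFF.
c-di-GMP is absent, so NolC is inactive.
Melibiose is absent, so FubW is inactive.
Required activator NolC is absent, so *cilX* is not transcribed.
So CilX is not produced.
Norleucine is present, so IrpT is inactive.
Required activator CilX is absent, so *irpC* is not transcribed.
→ *irpC* is OFF.
0 of the 4 genes are transcribed.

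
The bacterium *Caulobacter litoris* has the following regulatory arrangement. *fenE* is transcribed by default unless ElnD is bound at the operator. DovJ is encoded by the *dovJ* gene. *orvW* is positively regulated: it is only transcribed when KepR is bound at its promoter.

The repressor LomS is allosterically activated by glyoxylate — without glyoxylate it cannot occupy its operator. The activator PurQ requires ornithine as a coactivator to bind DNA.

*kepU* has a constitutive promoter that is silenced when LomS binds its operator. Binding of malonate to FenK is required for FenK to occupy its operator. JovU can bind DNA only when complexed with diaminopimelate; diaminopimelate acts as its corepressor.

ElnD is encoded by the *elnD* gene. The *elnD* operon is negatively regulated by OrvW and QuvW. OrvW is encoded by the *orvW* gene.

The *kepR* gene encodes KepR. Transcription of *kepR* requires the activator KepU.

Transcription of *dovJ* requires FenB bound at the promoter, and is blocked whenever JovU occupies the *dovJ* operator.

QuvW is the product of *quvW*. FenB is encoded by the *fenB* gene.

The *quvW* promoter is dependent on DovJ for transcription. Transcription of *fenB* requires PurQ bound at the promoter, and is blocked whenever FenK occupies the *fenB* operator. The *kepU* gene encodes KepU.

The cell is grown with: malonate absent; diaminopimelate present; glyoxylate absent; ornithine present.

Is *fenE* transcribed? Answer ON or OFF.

ON

Glyoxylate is absent, so LomS is inactive.
With no repressor bound, *kepU* is transcribed.
So KepU is produced and active.
No repressor is bound and KepU is active, so *kepR* is transcribed.
So KepR is produced and active.
No repressor is bound and KepR is active, so *orvW* is transcribed.
So OrvW is produced and active.
Malonate is absent, so FenK is inactive.
Ornithine is present, so PurQ is active.
No repressor is bound and PurQ is active, so *fenB* is transcribed.
So FenB is produced and active.
Diaminopimelate is present, so JovU is active.
With repressor JovU bound, *dovJ* is not transcribed.
So DovJ is not produced.
Required activator DovJ is absent, so *quvW* is not transcribed.
So QuvW is not produced.
With repressor OrvW bound, *elnD* is not transcribed.
So ElnD is not produced.
With no repressor bound, *fenE* is transcribed.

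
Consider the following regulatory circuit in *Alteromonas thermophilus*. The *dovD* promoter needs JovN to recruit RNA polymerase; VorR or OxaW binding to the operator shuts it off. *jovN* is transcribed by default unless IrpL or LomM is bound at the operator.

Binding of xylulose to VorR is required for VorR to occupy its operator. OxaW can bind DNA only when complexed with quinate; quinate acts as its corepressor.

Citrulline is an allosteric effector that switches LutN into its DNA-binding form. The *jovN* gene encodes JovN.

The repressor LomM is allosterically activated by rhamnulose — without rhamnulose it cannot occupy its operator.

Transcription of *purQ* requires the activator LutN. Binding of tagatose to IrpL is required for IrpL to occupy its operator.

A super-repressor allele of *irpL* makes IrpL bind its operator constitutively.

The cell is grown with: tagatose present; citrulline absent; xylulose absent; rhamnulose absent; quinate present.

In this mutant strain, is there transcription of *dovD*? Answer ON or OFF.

OFF

Xylulose is absent, so VorR is inactive.
Quinate is present, so OxaW is active.
IrpL is constitutively active in this strain.
Rhamnulose is absent, so LomM is inactive.
With repressor IrpL bound, *jovN* is not transcribed.
So JovN is not produced.
With repressor OxaW bound, *dovD* is not transcribed.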